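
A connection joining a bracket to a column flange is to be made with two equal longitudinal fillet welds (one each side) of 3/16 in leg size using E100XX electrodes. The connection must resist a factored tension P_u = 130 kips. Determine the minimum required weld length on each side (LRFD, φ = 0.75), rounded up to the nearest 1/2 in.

E100XX → F_EXX = 100 ksi.
Throat t_e = 0.707 × 0.1875 = 0.1326 in.
φr_n = 0.75 × 0.6 × 100 × 0.1326 = 5.965 kips/in.
L_req = P_u / φr_n = 130 / 5.965 = 21.79 in total.
Per side: 21.79 / 2 = 10.9 in.
Round up → use L = 11 in on each side.

L = 11 in on each side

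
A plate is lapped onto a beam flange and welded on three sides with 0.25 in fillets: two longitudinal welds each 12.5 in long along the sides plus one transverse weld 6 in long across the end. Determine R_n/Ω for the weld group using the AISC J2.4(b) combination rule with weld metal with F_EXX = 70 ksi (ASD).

R_n/Ω ≈ 115 kip

t_e = 0.707 × 0.25 = 0.1767 in.
R_nwl = 0.6 × 70 × 0.1767 × 25 = 185.6 kip (longitudinal, 2 welds).
R_nwt = 0.6 × 70 × 0.1767 × 6 = 44.54 kip (transverse, base value).
(i) R_nwl + R_nwt = 230.1 kip; (ii) 0.85 R_nwl + 1.5 R_nwt = 224.6 kip.
R_n = max = 230.1 kip [governs: (i)]; R_n/Ω = 115.1 kip.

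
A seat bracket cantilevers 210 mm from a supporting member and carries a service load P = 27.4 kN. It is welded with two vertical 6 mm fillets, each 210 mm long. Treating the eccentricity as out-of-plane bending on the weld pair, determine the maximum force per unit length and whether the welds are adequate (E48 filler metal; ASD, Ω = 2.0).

E48XX → F_EXX = 480 MPa.
L_w = 2 × 210 = 420 mm; section modulus (unit throat) S = 2 × L²/6 = 14700 mm².
Direct shear f_v = P/L_w = 27.4×10³/420 = 65.24 N/mm.
Moment M = P × e = 27.4×10³ × 210 = 5754000 N·mm; bending f_b = M/S = 391.4 N/mm.
f_max = √(f_v² + f_b²) = √(65.24² + 391.4²) = 396.8 N/mm.
r_n/Ω = (1/2.0) × 0.6 × 480 × (0.707 × 6) = 610.8 N/mm → adequate.

f_max ≈ 397 N/mm; adequate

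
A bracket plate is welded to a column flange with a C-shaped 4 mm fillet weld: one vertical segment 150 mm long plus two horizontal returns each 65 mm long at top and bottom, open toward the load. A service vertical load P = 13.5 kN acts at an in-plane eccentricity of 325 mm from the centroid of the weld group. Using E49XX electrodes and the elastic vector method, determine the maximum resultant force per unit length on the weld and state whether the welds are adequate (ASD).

E49XX → F_EXX = 490 MPa.
Total weld length L_w = 280 mm. Treat welds as unit-width lines.
Centroid: x̄ = 2×65×32.5 / 280 = 15.09 mm from the vertical weld.
Polar moment about centroid: J = I_x + I_y = [150³/12 + 2×65×75²] + [150×15.09² + 2(65³/12 + 65×17.41²)] = 1132000 mm³.
Direct shear f_v = P/L_w = 13.5×10³ / 280 = 48.21 N/mm (vertical).
Torsion M = P·e = 13.5×10³ × 325 = 4387500 N·mm.
Critical point at (x, y) = (49.91, 75) from centroid. f_tx = M·y/J = 290.7 N/mm; f_ty = M·x/J = 193.5 N/mm.
Resultant f_max = √[f_tx² + (f_v + f_ty)²] = √[290.7² + (48.21 + 193.5)²] = 378.1 N/mm.
Capacity per unit length: r_n/Ω = (1/2.0) × 0.6 × 490 × (0.707 × 4) = 415.7 N/mm.
378.1 ≤ 415.7 → adequate.

f_max ≈ 378 N/mm; adequate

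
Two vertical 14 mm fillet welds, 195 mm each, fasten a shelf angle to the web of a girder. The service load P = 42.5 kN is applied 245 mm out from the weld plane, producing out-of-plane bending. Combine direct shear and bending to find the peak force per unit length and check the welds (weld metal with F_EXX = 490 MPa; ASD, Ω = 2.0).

L_w = 2 × 195 = 390 mm; section modulus (unit throat) S = 2 × L²/6 = 12680 mm².
Direct shear f_v = P/L_w = 42.5×10³/390 = 109 N/mm.
Moment M = P × e = 42.5×10³ × 245 = 10412000 N·mm; bending f_b = M/S = 821.5 N/mm.
f_max = √(f_v² + f_b²) = √(109² + 821.5²) = 828.7 N/mm.
r_n/Ω = (1/2.0) × 0.6 × 490 × (0.707 × 14) = 1455 N/mm → adequate.

f_max ≈ 829 N/mm; adequate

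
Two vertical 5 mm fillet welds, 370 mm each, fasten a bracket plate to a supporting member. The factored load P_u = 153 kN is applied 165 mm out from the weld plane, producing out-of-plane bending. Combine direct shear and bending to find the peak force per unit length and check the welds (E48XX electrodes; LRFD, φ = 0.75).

E48XX → F_EXX = 480 MPa.
L_w = 2 × 370 = 740 mm; section modulus (unit throat) S = 2 × L²/6 = 45630 mm².
Direct shear f_v = P/L_w = 153×10³/740 = 206.8 N/mm.
Moment M = P × e = 153×10³ × 165 = 25245000 N·mm; bending f_b = M/S = 553.2 N/mm.
f_max = √(f_v² + f_b²) = √(206.8² + 553.2²) = 590.6 N/mm.
φr_n = 0.75 × 0.6 × 480 × (0.707 × 5) = 763.6 N/mm → adequate.

f_max ≈ 591 N/mm; adequate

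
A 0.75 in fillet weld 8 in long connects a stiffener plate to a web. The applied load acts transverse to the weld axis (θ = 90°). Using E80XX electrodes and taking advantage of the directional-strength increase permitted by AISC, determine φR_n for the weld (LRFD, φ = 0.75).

E80XX → F_EXX = 80 ksi.
t_e = 0.707 × 0.75 = 0.5302 in; A_we = 0.5302 × 8 = 4.242 in².
Directional factor: 1.0 + 0.5 sin^1.5(90°) = 1.5.
F_nw = 0.6 × 80 × 1.5 = 72 ksi.
φR_n = 0.75 × 72 × 4.242 = 229.1 kip.

φR_n ≈ 229 kip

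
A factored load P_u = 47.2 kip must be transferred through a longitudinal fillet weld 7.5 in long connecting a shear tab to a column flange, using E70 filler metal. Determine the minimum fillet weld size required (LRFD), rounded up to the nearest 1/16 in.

E70XX → F_EXX = 70 ksi.
Total weld length L = 7.5 in.
Required throat t_e = P_u / (φ × 0.6 F_EXX × L) = 47.2 / (0.75 × 0.6 × 70 × 7.5) = 0.1998 in.
Required leg w = t_e / 0.707 = 0.2826 in → use 5/16 in.

w = 5/16 in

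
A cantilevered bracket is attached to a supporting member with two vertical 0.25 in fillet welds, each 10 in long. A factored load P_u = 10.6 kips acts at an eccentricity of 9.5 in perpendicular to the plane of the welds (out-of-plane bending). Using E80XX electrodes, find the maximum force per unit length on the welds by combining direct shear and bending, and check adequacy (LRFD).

E80XX → F_EXX = 80 ksi.
L_w = 2 × 10 = 20 in; section modulus (unit throat) S = 2 × L²/6 = 33.33 in².
Direct shear f_v = P/L_w = 10.6/20 = 0.53 kip/in.
Moment M = P × e = 10.6 × 9.5 = 100.7 kip·in; bending f_b = M/S = 3.021 kip/in.
f_max = √(f_v² + f_b²) = √(0.53² + 3.021²) = 3.067 kip/in.
φr_n = 0.75 × 0.6 × 80 × (0.707 × 0.25) = 6.363 kip/in → adequate.

f_max ≈ 3.07 kip/in; adequate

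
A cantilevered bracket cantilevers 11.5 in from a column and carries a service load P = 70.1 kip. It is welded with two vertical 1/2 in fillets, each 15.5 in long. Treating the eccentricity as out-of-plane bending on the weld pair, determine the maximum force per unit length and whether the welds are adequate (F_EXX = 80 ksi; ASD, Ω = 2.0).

L_w = 2 × 15.5 = 31 in; section modulus (unit throat) S = 2 × L²/6 = 80.08 in².
Direct shear f_v = P/L_w = 70.1/31 = 2.261 kip/in.
Moment M = P × e = 70.1 × 11.5 = 806.15 kip·in; bending f_b = M/S = 10.07 kip/in.
f_max = √(f_v² + f_b²) = √(2.261² + 10.07²) = 10.32 kip/in.
r_n/Ω = (1/2.0) × 0.6 × 80 × (0.707 × 0.5) = 8.484 kip/in → NOT adequate.

f_max ≈ 10.3 kip/in; NOT adequate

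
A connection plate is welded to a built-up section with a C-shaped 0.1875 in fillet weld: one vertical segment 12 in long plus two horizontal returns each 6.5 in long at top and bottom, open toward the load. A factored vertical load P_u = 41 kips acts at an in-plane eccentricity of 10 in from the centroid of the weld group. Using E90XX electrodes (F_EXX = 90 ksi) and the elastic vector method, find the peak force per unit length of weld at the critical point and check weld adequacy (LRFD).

f_max ≈ 5.53 kip/in; NOT adequate

Total weld length L_w = 25 in. Treat welds as unit-width lines.
Centroid: x̄ = 2×6.5×3.25 / 25 = 1.69 in from the vertical weld.
Polar moment about centroid: J = I_x + I_y = [12³/12 + 2×6.5×6²] + [12×1.69² + 2(6.5³/12 + 6.5×1.56²)] = 723.7 in³.
Direct shear f_v = P/L_w = 41 / 25 = 1.64 kip/in (vertical).
Torsion M = P·e = 41 × 10 = 410 kip·in.
Critical point at (x, y) = (4.81, 6) from centroid. f_tx = M·y/J = 3.399 kip/in; f_ty = M·x/J = 2.725 kip/in.
Resultant f_max = √[f_tx² + (f_v + f_ty)²] = √[3.399² + (1.64 + 2.725)²] = 5.533 kip/in.
Capacity per unit length: φr_n = 0.75 × 0.6 × 90 × (0.707 × 0.1875) = 5.369 kip/in.
5.533 > 5.369 → NOT adequate.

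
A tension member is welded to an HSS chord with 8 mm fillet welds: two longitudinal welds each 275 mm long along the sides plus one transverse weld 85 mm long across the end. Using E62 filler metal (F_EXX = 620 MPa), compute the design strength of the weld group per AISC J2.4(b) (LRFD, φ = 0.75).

φR_n ≈ 1000 kN

t_e = 0.707 × 8 = 5.656 mm.
R_nwl = 0.6 × 620 × 5.656 × 550 × 10⁻³ = 1157 kN (longitudinal, 2 welds).
R_nwt = 0.6 × 620 × 5.656 × 85 × 10⁻³ = 178.8 kN (transverse, base value).
(i) R_nwl + R_nwt = 1336 kN; (ii) 0.85 R_nwl + 1.5 R_nwt = 1252 kN.
R_n = max = 1336 kN [governs: (i)]; φR_n = 1002 kN.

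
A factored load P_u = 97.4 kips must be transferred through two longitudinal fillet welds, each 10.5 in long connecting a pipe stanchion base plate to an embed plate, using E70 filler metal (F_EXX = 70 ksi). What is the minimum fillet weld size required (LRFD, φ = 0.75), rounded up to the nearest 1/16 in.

Total weld length L = 21 in.
Required throat t_e = P_u / (φ × 0.6 F_EXX × L) = 97.4 / (0.75 × 0.6 × 70 × 21) = 0.1472 in.
Required leg w = t_e / 0.707 = 0.2083 in → use 1/4 in.

w = 1/4 in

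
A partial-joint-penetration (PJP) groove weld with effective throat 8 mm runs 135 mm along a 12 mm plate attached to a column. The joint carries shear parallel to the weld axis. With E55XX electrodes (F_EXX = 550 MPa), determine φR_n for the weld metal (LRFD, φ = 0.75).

Effective throat (given) t_e = 8 mm.
A_we = 8 × 135 = 1080 mm².
F_nw = 0.6 F_EXX = 330 MPa.
φR_n = 0.75 × 330 × 1080 × 10⁻³ = 267.3 kN.

φR_n ≈ 267 kN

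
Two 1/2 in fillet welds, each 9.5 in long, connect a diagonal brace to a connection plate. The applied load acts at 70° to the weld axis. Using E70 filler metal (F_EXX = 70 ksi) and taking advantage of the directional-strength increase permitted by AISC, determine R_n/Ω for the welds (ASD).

t_e = 0.707 × 0.5 = 0.3535 in; A_we = 0.3535 × 19 = 6.716 in².
Directional factor: 1.0 + 0.5 sin^1.5(70°) = 1.455.
F_nw = 0.6 × 70 × 1.455 = 61.13 ksi.
R_n/Ω = (61.13 × 6.716) / 2.0 = 205.3 kip.

R_n/Ω ≈ 205 kip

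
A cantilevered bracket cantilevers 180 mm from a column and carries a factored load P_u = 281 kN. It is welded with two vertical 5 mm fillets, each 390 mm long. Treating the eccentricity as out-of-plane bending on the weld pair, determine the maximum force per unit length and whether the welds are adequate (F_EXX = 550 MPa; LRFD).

f_max ≈ 1060 N/mm; NOT adequate

L_w = 2 × 390 = 780 mm; section modulus (unit throat) S = 2 × L²/6 = 50700 mm².
Direct shear f_v = P/L_w = 281×10³/780 = 360.3 N/mm.
Moment M = P × e = 281×10³ × 180 = 50580000 N·mm; bending f_b = M/S = 997.6 N/mm.
f_max = √(f_v² + f_b²) = √(360.3² + 997.6²) = 1061 N/mm.
φr_n = 0.75 × 0.6 × 550 × (0.707 × 5) = 874.9 N/mm → NOT adequate.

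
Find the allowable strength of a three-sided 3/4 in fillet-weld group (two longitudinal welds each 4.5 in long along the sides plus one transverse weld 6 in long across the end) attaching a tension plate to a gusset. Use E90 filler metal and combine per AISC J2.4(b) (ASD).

R_n/Ω ≈ 238 kip

E90XX → F_EXX = 90 ksi.
t_e = 0.707 × 0.75 = 0.5302 in.
R_nwl = 0.6 × 90 × 0.5302 × 9 = 257.7 kip (longitudinal, 2 welds).
R_nwt = 0.6 × 90 × 0.5302 × 6 = 171.8 kip (transverse, base value).
(i) R_nwl + R_nwt = 429.5 kip; (ii) 0.85 R_nwl + 1.5 R_nwt = 476.7 kip.
R_n = max = 476.7 kip [governs: (ii)]; R_n/Ω = 238.4 kip.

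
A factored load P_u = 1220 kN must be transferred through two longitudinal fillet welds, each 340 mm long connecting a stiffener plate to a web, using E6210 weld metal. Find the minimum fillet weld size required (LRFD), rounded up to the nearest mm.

E62XX → F_EXX = 620 MPa.
Total weld length L = 680 mm.
Required throat t_e = P_u / (φ × 0.6 F_EXX × L) = 1220 / (0.75 × 0.6 × 620 × 680 × 10⁻³) = 6.431 mm.
Required leg w = t_e / 0.707 = 9.096 mm → use 10 mm.

w = 10 mm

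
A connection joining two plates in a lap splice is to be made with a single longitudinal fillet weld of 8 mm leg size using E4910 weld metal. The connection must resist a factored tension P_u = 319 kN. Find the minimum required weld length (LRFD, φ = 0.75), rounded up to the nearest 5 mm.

E49XX → F_EXX = 490 MPa.
Throat t_e = 0.707 × 8 = 5.656 mm.
φr_n = 0.75 × 0.6 × 490 × 5.656 × 10⁻³ = 1.247 kN/mm.
L_req = P_u / φr_n = 319 / 1.247 = 255.8 mm total.
Round up → use L = 260 mm.

L = 260 mm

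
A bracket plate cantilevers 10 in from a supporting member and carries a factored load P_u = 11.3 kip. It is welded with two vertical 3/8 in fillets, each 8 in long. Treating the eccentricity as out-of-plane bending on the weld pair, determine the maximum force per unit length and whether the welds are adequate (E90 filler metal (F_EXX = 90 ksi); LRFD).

f_max ≈ 5.34 kip/in; adequate

L_w = 2 × 8 = 16 in; section modulus (unit throat) S = 2 × L²/6 = 21.33 in².
Direct shear f_v = P/L_w = 11.3/16 = 0.7063 kip/in.
Moment M = P × e = 11.3 × 10 = 113 kip·in; bending f_b = M/S = 5.297 kip/in.
f_max = √(f_v² + f_b²) = √(0.7063² + 5.297²) = 5.344 kip/in.
φr_n = 0.75 × 0.6 × 90 × (0.707 × 0.375) = 10.74 kip/in → adequate.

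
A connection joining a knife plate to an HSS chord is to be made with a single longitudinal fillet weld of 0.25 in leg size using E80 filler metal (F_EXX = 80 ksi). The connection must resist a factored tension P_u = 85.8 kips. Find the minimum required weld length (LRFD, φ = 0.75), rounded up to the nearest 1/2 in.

L = 13.5 in

Throat t_e = 0.707 × 0.25 = 0.1767 in.
φr_n = 0.75 × 0.6 × 80 × 0.1767 = 6.363 kips/in.
L_req = P_u / φr_n = 85.8 / 6.363 = 13.48 in total.
Round up → use L = 13.5 in.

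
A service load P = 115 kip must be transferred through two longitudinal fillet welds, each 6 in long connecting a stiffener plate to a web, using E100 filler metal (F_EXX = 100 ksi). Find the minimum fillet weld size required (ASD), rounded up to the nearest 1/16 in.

Total weld length L = 12 in.
Required throat t_e = P × Ω / (0.6 F_EXX × L) = 115 × 2.0 / (0.6 × 100 × 12) = 0.3194 in.
Required leg w = t_e / 0.707 = 0.4518 in → use 1/2 in.

w = 1/2 in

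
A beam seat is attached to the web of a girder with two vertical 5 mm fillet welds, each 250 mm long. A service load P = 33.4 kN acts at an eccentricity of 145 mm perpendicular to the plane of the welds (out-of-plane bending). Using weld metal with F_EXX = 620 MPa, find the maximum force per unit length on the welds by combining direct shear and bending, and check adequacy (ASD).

f_max ≈ 242 N/mm; adequate

L_w = 2 × 250 = 500 mm; section modulus (unit throat) S = 2 × L²/6 = 20830 mm².
Direct shear f_v = P/L_w = 33.4×10³/500 = 66.8 N/mm.
Moment M = P × e = 33.4×10³ × 145 = 4843000 N·mm; bending f_b = M/S = 232.5 N/mm.
f_max = √(f_v² + f_b²) = √(66.8² + 232.5²) = 241.9 N/mm.
r_n/Ω = (1/2.0) × 0.6 × 620 × (0.707 × 5) = 657.5 N/mm → adequate.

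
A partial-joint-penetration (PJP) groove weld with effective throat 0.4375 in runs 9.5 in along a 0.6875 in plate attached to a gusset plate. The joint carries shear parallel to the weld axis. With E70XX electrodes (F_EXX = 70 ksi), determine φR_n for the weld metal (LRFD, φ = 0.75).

φR_n ≈ 131 kips

Effective throat (given) t_e = 0.4375 in.
A_we = 0.4375 × 9.5 = 4.156 in².
F_nw = 0.6 F_EXX = 42 ksi.
φR_n = 0.75 × 42 × 4.156 = 130.9 kips.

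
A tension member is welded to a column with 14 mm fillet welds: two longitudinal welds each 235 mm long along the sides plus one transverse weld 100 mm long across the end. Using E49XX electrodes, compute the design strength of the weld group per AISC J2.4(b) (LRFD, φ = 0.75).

φR_n ≈ 1240 kN

E49XX → F_EXX = 490 MPa.
t_e = 0.707 × 14 = 9.898 mm.
R_nwl = 0.6 × 490 × 9.898 × 470 × 10⁻³ = 1368 kN (longitudinal, 2 welds).
R_nwt = 0.6 × 490 × 9.898 × 100 × 10⁻³ = 291 kN (transverse, base value).
(i) R_nwl + R_nwt = 1659 kN; (ii) 0.85 R_nwl + 1.5 R_nwt = 1599 kN.
R_n = max = 1659 kN [governs: (i)]; φR_n = 1244 kN.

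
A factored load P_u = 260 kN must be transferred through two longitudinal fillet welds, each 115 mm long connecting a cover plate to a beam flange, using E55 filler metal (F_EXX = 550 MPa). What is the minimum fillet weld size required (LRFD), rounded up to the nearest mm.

Total weld length L = 230 mm.
Required throat t_e = P_u / (φ × 0.6 F_EXX × L) = 260 / (0.75 × 0.6 × 550 × 230 × 10⁻³) = 4.567 mm.
Required leg w = t_e / 0.707 = 6.46 mm → use 7 mm.

w = 7 mm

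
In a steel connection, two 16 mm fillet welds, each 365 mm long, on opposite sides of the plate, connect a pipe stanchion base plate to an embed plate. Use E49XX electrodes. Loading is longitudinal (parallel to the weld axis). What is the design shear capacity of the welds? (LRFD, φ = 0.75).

E49XX → F_EXX = 490 MPa.
Effective throat t_e = 0.707 × 16 = 11.31 mm.
Total length L = 730 mm; A_we = 11.31 × 730 = 8258 mm².
F_nw = 0.6 F_EXX = 0.6 × 490 = 294 MPa.
φR_n = 0.75 × 294 × 8258 × 10⁻³ = 1821 kN.

φR_n ≈ 1820 kN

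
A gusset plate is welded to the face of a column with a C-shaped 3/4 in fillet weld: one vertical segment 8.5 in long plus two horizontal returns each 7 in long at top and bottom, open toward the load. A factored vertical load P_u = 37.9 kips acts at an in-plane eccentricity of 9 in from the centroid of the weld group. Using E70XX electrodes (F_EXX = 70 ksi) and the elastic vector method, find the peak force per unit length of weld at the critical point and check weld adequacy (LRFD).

Total weld length L_w = 22.5 in. Treat welds as unit-width lines.
Centroid: x̄ = 2×7×3.5 / 22.5 = 2.178 in from the vertical weld.
Polar moment about centroid: J = I_x + I_y = [8.5³/12 + 2×7×4.25²] + [8.5×2.178² + 2(7³/12 + 7×1.322²)] = 426 in³.
Direct shear f_v = P/L_w = 37.9 / 22.5 = 1.684 kip/in (vertical).
Torsion M = P·e = 37.9 × 9 = 341.1 kip·in.
Critical point at (x, y) = (4.822, 4.25) from centroid. f_tx = M·y/J = 3.403 kip/in; f_ty = M·x/J = 3.861 kip/in.
Resultant f_max = √[f_tx² + (f_v + f_ty)²] = √[3.403² + (1.684 + 3.861)²] = 6.506 kip/in.
Capacity per unit length: φr_n = 0.75 × 0.6 × 70 × (0.707 × 0.75) = 16.7 kip/in.
6.506 ≤ 16.7 → adequate.

f_max ≈ 6.51 kip/in; adequate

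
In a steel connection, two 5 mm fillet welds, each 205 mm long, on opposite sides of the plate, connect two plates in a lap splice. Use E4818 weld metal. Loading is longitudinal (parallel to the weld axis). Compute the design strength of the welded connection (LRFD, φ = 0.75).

E48XX → F_EXX = 480 MPa.
Effective throat t_e = 0.707 × 5 = 3.535 mm.
Total length L = 410 mm; A_we = 3.535 × 410 = 1449 mm².
F_nw = 0.6 F_EXX = 0.6 × 480 = 288 MPa.
φR_n = 0.75 × 288 × 1449 × 10⁻³ = 313.1 kN.

φR_n ≈ 313 kN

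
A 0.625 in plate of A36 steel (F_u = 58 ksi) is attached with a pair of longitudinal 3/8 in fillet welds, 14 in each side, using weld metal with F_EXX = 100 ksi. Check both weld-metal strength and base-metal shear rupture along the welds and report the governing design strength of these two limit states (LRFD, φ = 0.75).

φR_n ≈ 334 kips (weld metal governs)

t_e = 0.707 × 0.375 = 0.2651 in; L = 28 in.
Weld metal: φR_n = 0.75 × 0.6 × 100 × 0.2651 × 28 = 334.1 kips.
Base metal (shear rupture): φR_n = 0.75 × 0.6 × 58 × 0.625 × 28 = 456.8 kips.
Governing: weld metal.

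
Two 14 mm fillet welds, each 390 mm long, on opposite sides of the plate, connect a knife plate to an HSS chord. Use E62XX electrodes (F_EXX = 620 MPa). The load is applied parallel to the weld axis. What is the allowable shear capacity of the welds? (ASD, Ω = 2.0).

Effective throat t_e = 0.707 × 14 = 9.898 mm.
Total length L = 780 mm; A_we = 9.898 × 780 = 7720 mm².
F_nw = 0.6 F_EXX = 0.6 × 620 = 372 MPa.
R_n = 372 × 7720 × 10⁻³ = 2872 kN; R_n/Ω = 2872/2.0 = 1436 kN.

R_n/Ω ≈ 1440 kN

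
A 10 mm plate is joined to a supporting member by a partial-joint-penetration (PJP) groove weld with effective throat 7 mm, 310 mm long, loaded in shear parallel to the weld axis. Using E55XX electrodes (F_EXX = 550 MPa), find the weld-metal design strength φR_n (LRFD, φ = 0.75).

Effective throat (given) t_e = 7 mm.
A_we = 7 × 310 = 2170 mm².
F_nw = 0.6 F_EXX = 330 MPa.
φR_n = 0.75 × 330 × 2170 × 10⁻³ = 537.1 kN.

φR_n ≈ 537 kN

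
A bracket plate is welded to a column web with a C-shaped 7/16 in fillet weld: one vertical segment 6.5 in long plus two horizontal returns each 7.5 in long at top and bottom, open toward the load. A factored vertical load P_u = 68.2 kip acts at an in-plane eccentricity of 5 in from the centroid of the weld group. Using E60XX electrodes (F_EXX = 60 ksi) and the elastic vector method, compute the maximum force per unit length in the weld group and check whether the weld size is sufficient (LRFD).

Total weld length L_w = 21.5 in. Treat welds as unit-width lines.
Centroid: x̄ = 2×7.5×3.75 / 21.5 = 2.616 in from the vertical weld.
Polar moment about centroid: J = I_x + I_y = [6.5³/12 + 2×7.5×3.25²] + [6.5×2.616² + 2(7.5³/12 + 7.5×1.134²)] = 315.4 in³.
Direct shear f_v = P/L_w = 68.2 / 21.5 = 3.172 kip/in (vertical).
Torsion M = P·e = 68.2 × 5 = 341 kip·in.
Critical point at (x, y) = (4.884, 3.25) from centroid. f_tx = M·y/J = 3.514 kip/in; f_ty = M·x/J = 5.28 kip/in.
Resultant f_max = √[f_tx² + (f_v + f_ty)²] = √[3.514² + (3.172 + 5.28)²] = 9.153 kip/in.
Capacity per unit length: φr_n = 0.75 × 0.6 × 60 × (0.707 × 0.4375) = 8.351 kip/in.
9.153 > 8.351 → NOT adequate.

f_max ≈ 9.15 kip/in; NOT adequate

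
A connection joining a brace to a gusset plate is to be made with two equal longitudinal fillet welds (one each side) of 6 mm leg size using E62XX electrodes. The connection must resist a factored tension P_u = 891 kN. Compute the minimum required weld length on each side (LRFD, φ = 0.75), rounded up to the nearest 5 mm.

E62XX → F_EXX = 620 MPa.
Throat t_e = 0.707 × 6 = 4.242 mm.
φr_n = 0.75 × 0.6 × 620 × 4.242 × 10⁻³ = 1.184 kN/mm.
L_req = P_u / φr_n = 891 / 1.184 = 752.8 mm total.
Per side: 752.8 / 2 = 376.4 mm.
Round up → use L = 380 mm on each side.

L = 380 mm on each side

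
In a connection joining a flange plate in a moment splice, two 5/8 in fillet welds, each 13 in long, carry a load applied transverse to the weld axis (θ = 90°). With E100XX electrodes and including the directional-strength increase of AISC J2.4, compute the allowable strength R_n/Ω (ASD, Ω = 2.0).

R_n/Ω ≈ 517 kip

E100XX → F_EXX = 100 ksi.
t_e = 0.707 × 0.625 = 0.4419 in; A_we = 0.4419 × 26 = 11.49 in².
Directional factor: 1.0 + 0.5 sin^1.5(90°) = 1.5.
F_nw = 0.6 × 100 × 1.5 = 90 ksi.
R_n/Ω = (90 × 11.49) / 2.0 = 517 kip.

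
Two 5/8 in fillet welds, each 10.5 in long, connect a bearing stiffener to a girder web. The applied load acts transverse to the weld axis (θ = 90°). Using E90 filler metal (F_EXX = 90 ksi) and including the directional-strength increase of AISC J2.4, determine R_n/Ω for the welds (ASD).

R_n/Ω ≈ 376 kips

t_e = 0.707 × 0.625 = 0.4419 in; A_we = 0.4419 × 21 = 9.279 in².
Directional factor: 1.0 + 0.5 sin^1.5(90°) = 1.5.
F_nw = 0.6 × 90 × 1.5 = 81 ksi.
R_n/Ω = (81 × 9.279) / 2.0 = 375.8 kips.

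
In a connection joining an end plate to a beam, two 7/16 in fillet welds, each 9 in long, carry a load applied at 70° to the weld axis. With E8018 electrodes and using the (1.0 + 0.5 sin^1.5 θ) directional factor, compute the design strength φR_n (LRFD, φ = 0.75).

E80XX → F_EXX = 80 ksi.
t_e = 0.707 × 0.4375 = 0.3093 in; A_we = 0.3093 × 18 = 5.568 in².
Directional factor: 1.0 + 0.5 sin^1.5(70°) = 1.455.
F_nw = 0.6 × 80 × 1.455 = 69.86 ksi.
φR_n = 0.75 × 69.86 × 5.568 = 291.7 kips.

φR_n ≈ 292 kips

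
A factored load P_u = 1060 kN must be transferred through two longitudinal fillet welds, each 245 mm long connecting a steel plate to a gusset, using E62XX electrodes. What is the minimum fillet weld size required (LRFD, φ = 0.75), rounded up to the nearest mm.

E62XX → F_EXX = 620 MPa.
Total weld length L = 490 mm.
Required throat t_e = P_u / (φ × 0.6 F_EXX × L) = 1060 / (0.75 × 0.6 × 620 × 490 × 10⁻³) = 7.754 mm.
Required leg w = t_e / 0.707 = 10.97 mm → use 11 mm.

w = 11 mm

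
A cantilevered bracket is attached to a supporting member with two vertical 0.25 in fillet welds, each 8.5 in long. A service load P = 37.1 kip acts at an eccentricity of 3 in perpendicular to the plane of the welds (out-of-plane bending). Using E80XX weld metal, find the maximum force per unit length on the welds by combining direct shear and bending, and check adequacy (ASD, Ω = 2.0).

E80XX → F_EXX = 80 ksi.
L_w = 2 × 8.5 = 17 in; section modulus (unit throat) S = 2 × L²/6 = 24.08 in².
Direct shear f_v = P/L_w = 37.1/17 = 2.182 kip/in.
Moment M = P × e = 37.1 × 3 = 111.3 kip·in; bending f_b = M/S = 4.621 kip/in.
f_max = √(f_v² + f_b²) = √(2.182² + 4.621²) = 5.111 kip/in.
r_n/Ω = (1/2.0) × 0.6 × 80 × (0.707 × 0.25) = 4.242 kip/in → NOT adequate.

f_max ≈ 5.11 kip/in; NOT adequate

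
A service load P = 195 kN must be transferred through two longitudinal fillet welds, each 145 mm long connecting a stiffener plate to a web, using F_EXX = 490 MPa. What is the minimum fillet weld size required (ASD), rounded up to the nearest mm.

w = 7 mm

Total weld length L = 290 mm.
Required throat t_e = P × Ω / (0.6 F_EXX × L) = 195 × 2.0 / (0.6 × 490 × 290 × 10⁻³) = 4.574 mm.
Required leg w = t_e / 0.707 = 6.47 mm → use 7 mm.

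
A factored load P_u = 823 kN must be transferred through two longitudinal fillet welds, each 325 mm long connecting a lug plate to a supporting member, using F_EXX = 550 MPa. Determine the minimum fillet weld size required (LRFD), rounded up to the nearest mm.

Total weld length L = 650 mm.
Required throat t_e = P_u / (φ × 0.6 F_EXX × L) = 823 / (0.75 × 0.6 × 550 × 650 × 10⁻³) = 5.116 mm.
Required leg w = t_e / 0.707 = 7.236 mm → use 8 mm.

w = 8 mm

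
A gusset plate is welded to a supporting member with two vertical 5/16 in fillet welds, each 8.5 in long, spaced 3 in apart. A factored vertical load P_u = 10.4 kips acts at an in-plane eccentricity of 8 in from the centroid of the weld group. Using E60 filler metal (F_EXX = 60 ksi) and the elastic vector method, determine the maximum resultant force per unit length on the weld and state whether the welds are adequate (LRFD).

Total weld length L_w = 17 in. Treat welds as unit-width lines.
Polar moment about centroid: J = 2[d³/12 + d(b/2)²] = 2[8.5³/12 + 8.5×1.5²] = 140.6 in³.
Direct shear f_v = P/L_w = 10.4 / 17 = 0.6118 kip/in (vertical).
Torsion M = P·e = 10.4 × 8 = 83.2 kip·in.
Critical point at (x, y) = (1.5, 4.25) from centroid. f_tx = M·y/J = 2.515 kip/in; f_ty = M·x/J = 0.8876 kip/in.
Resultant f_max = √[f_tx² + (f_v + f_ty)²] = √[2.515² + (0.6118 + 0.8876)²] = 2.928 kip/in.
Capacity per unit length: φr_n = 0.75 × 0.6 × 60 × (0.707 × 0.3125) = 5.965 kip/in.
2.928 ≤ 5.965 → adequate.

f_max ≈ 2.93 kip/in; adequate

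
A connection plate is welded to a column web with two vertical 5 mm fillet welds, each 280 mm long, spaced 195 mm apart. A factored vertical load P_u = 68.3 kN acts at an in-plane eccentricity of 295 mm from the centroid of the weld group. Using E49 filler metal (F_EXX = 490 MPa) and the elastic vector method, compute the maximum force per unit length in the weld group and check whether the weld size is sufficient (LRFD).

f_max ≈ 463 N/mm; adequate

Total weld length L_w = 560 mm. Treat welds as unit-width lines.
Polar moment about centroid: J = 2[d³/12 + d(b/2)²] = 2[280³/12 + 280×97.5²] = 8982000 mm³.
Direct shear f_v = P/L_w = 68.3×10³ / 560 = 122 N/mm (vertical).
Torsion M = P·e = 68.3×10³ × 295 = 20148000 N·mm.
Critical point at (x, y) = (97.5, 140) from centroid. f_tx = M·y/J = 314 N/mm; f_ty = M·x/J = 218.7 N/mm.
Resultant f_max = √[f_tx² + (f_v + f_ty)²] = √[314² + (122 + 218.7)²] = 463.3 N/mm.
Capacity per unit length: φr_n = 0.75 × 0.6 × 490 × (0.707 × 5) = 779.5 N/mm.
463.3 ≤ 779.5 → adequate.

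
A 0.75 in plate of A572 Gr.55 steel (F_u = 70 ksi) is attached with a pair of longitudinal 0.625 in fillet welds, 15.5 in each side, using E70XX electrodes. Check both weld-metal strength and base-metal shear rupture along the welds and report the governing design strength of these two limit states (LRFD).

E70XX → F_EXX = 70 ksi.
t_e = 0.707 × 0.625 = 0.4419 in; L = 31 in.
Weld metal: φR_n = 0.75 × 0.6 × 70 × 0.4419 × 31 = 431.5 kips.
Base metal (shear rupture): φR_n = 0.75 × 0.6 × 70 × 0.75 × 31 = 732.4 kips.
Governing: weld metal.

φR_n ≈ 431 kips (weld metal governs)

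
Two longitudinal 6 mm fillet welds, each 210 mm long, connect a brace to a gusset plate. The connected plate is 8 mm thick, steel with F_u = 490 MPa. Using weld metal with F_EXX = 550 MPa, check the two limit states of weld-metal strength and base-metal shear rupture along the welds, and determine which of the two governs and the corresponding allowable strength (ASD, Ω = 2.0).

R_n/Ω ≈ 294 kN (weld metal governs)

t_e = 0.707 × 6 = 4.242 mm; L = 420 mm.
Weld metal: R_n/Ω = (1/2.0) × 0.6 × 550 × 4.242 × 420 × 10⁻³ = 294 kN.
Base metal (shear rupture): R_n/Ω = (1/2.0) × 0.6 × 490 × 8 × 420 × 10⁻³ = 493.9 kN.
Governing: weld metal.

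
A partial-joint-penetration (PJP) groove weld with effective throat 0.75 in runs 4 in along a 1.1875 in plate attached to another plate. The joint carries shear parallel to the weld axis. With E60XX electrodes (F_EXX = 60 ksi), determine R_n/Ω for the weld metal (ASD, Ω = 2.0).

R_n/Ω ≈ 54 kips

Effective throat (given) t_e = 0.75 in.
A_we = 0.75 × 4 = 3 in².
F_nw = 0.6 F_EXX = 36 ksi.
R_n/Ω = (36 × 3) / 2.0 = 54 kips.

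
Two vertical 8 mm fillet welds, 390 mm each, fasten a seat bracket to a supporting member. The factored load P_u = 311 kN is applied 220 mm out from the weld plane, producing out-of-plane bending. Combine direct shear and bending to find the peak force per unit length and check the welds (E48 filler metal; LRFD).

E48XX → F_EXX = 480 MPa.
L_w = 2 × 390 = 780 mm; section modulus (unit throat) S = 2 × L²/6 = 50700 mm².
Direct shear f_v = P/L_w = 311×10³/780 = 398.7 N/mm.
Moment M = P × e = 311×10³ × 220 = 68420000 N·mm; bending f_b = M/S = 1350 N/mm.
f_max = √(f_v² + f_b²) = √(398.7² + 1350²) = 1407 N/mm.
φr_n = 0.75 × 0.6 × 480 × (0.707 × 8) = 1222 N/mm → NOT adequate.

f_max ≈ 1410 N/mm; NOT adequate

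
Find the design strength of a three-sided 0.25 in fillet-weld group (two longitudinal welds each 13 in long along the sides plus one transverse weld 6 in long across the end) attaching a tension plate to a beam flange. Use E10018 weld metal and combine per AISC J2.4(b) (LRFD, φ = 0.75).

φR_n ≈ 255 kip

E100XX → F_EXX = 100 ksi.
t_e = 0.707 × 0.25 = 0.1767 in.
R_nwl = 0.6 × 100 × 0.1767 × 26 = 275.7 kip (longitudinal, 2 welds).
R_nwt = 0.6 × 100 × 0.1767 × 6 = 63.63 kip (transverse, base value).
(i) R_nwl + R_nwt = 339.4 kip; (ii) 0.85 R_nwl + 1.5 R_nwt = 329.8 kip.
R_n = max = 339.4 kip [governs: (i)]; φR_n = 254.5 kip.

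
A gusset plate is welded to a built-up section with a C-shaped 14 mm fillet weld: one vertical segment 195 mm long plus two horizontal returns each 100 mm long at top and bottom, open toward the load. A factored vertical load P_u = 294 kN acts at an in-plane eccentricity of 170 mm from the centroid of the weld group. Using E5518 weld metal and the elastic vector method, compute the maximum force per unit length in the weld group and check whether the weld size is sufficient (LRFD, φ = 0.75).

E55XX → F_EXX = 550 MPa.
Total weld length L_w = 395 mm. Treat welds as unit-width lines.
Centroid: x̄ = 2×100×50 / 395 = 25.32 mm from the vertical weld.
Polar moment about centroid: J = I_x + I_y = [195³/12 + 2×100×97.5²] + [195×25.32² + 2(100³/12 + 100×24.68²)] = 2933000 mm³.
Direct shear f_v = P/L_w = 294×10³ / 395 = 744.3 N/mm (vertical).
Torsion M = P·e = 294×10³ × 170 = 49980000 N·mm.
Critical point at (x, y) = (74.68, 97.5) from centroid. f_tx = M·y/J = 1662 N/mm; f_ty = M·x/J = 1273 N/mm.
Resultant f_max = √[f_tx² + (f_v + f_ty)²] = √[1662² + (744.3 + 1273)²] = 2613 N/mm.
Capacity per unit length: φr_n = 0.75 × 0.6 × 550 × (0.707 × 14) = 2450 N/mm.
2613 > 2450 → NOT adequate.

f_max ≈ 2610 N/mm; NOT adequate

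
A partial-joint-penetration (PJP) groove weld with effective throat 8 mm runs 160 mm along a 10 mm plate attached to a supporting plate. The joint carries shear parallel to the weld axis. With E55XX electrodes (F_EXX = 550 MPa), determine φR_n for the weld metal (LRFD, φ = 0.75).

Effective throat (given) t_e = 8 mm.
A_we = 8 × 160 = 1280 mm².
F_nw = 0.6 F_EXX = 330 MPa.
φR_n = 0.75 × 330 × 1280 × 10⁻³ = 316.8 kN.

φR_n ≈ 317 kN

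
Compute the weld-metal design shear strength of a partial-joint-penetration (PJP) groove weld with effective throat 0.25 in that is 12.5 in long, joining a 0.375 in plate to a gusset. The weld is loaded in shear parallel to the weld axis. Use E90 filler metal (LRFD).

φR_n ≈ 127 kips

E90XX → F_EXX = 90 ksi.
Effective throat (given) t_e = 0.25 in.
A_we = 0.25 × 12.5 = 3.125 in².
F_nw = 0.6 F_EXX = 54 ksi.
φR_n = 0.75 × 54 × 3.125 = 126.6 kips.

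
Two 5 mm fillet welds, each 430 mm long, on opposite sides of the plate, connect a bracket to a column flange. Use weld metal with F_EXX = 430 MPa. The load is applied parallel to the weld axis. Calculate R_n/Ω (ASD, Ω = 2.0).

Effective throat t_e = 0.707 × 5 = 3.535 mm.
Total length L = 860 mm; A_we = 3.535 × 860 = 3040 mm².
F_nw = 0.6 F_EXX = 0.6 × 430 = 258 MPa.
R_n = 258 × 3040 × 10⁻³ = 784.3 kN; R_n/Ω = 784.3/2.0 = 392.2 kN.

R_n/Ω ≈ 392 kN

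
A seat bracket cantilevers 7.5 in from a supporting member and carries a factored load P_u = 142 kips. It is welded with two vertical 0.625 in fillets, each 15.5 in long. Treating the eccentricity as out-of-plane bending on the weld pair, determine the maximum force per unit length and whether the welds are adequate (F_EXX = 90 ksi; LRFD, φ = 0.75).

L_w = 2 × 15.5 = 31 in; section modulus (unit throat) S = 2 × L²/6 = 80.08 in².
Direct shear f_v = P/L_w = 142/31 = 4.581 kip/in.
Moment M = P × e = 142 × 7.5 = 1065 kip·in; bending f_b = M/S = 13.3 kip/in.
f_max = √(f_v² + f_b²) = √(4.581² + 13.3²) = 14.07 kip/in.
φr_n = 0.75 × 0.6 × 90 × (0.707 × 0.625) = 17.9 kip/in → adequate.

f_max ≈ 14.1 kip/in; adequate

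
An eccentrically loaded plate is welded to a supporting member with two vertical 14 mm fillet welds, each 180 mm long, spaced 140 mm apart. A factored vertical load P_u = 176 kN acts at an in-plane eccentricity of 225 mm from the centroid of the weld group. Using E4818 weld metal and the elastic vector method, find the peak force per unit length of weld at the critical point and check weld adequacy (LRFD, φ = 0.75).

f_max ≈ 1990 N/mm; adequate

E48XX → F_EXX = 480 MPa.
Total weld length L_w = 360 mm. Treat welds as unit-width lines.
Polar moment about centroid: J = 2[d³/12 + d(b/2)²] = 2[180³/12 + 180×70²] = 2736000 mm³.
Direct shear f_v = P/L_w = 176×10³ / 360 = 488.9 N/mm (vertical).
Torsion M = P·e = 176×10³ × 225 = 39600000 N·mm.
Critical point at (x, y) = (70, 90) from centroid. f_tx = M·y/J = 1303 N/mm; f_ty = M·x/J = 1013 N/mm.
Resultant f_max = √[f_tx² + (f_v + f_ty)²] = √[1303² + (488.9 + 1013)²] = 1988 N/mm.
Capacity per unit length: φr_n = 0.75 × 0.6 × 480 × (0.707 × 14) = 2138 N/mm.
1988 ≤ 2138 → adequate.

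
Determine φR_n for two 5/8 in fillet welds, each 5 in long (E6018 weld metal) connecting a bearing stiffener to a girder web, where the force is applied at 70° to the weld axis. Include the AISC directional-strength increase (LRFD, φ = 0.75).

φR_n ≈ 174 kips

E60XX → F_EXX = 60 ksi.
t_e = 0.707 × 0.625 = 0.4419 in; A_we = 0.4419 × 10 = 4.419 in².
Directional factor: 1.0 + 0.5 sin^1.5(70°) = 1.455.
F_nw = 0.6 × 60 × 1.455 = 52.4 ksi.
φR_n = 0.75 × 52.4 × 4.419 = 173.6 kips.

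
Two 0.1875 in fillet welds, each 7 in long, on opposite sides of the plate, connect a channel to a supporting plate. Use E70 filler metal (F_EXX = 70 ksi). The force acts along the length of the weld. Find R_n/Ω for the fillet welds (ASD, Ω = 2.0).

Effective throat t_e = 0.707 × 0.1875 = 0.1326 in.
Total length L = 14 in; A_we = 0.1326 × 14 = 1.856 in².
F_nw = 0.6 F_EXX = 0.6 × 70 = 42 ksi.
R_n = 42 × 1.856 = 77.95 kips; R_n/Ω = 77.95/2.0 = 38.97 kips.

R_n/Ω ≈ 39 kips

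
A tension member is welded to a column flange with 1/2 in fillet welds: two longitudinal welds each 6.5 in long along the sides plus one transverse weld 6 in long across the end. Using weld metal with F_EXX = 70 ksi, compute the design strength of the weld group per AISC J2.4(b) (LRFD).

t_e = 0.707 × 0.5 = 0.3535 in.
R_nwl = 0.6 × 70 × 0.3535 × 13 = 193 kips (longitudinal, 2 welds).
R_nwt = 0.6 × 70 × 0.3535 × 6 = 89.08 kips (transverse, base value).
(i) R_nwl + R_nwt = 282.1 kips; (ii) 0.85 R_nwl + 1.5 R_nwt = 297.7 kips.
R_n = max = 297.7 kips [governs: (ii)]; φR_n = 223.3 kips.

φR_n ≈ 223 kips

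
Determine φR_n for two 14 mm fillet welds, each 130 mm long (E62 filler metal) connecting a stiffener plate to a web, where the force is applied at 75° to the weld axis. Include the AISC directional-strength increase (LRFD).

E62XX → F_EXX = 620 MPa.
t_e = 0.707 × 14 = 9.898 mm; A_we = 9.898 × 260 = 2573 mm².
Directional factor: 1.0 + 0.5 sin^1.5(75°) = 1.475.
F_nw = 0.6 × 620 × 1.475 = 548.6 MPa.
φR_n = 0.75 × 548.6 × 2573 × 10⁻³ = 1059 kN.

φR_n ≈ 1060 kN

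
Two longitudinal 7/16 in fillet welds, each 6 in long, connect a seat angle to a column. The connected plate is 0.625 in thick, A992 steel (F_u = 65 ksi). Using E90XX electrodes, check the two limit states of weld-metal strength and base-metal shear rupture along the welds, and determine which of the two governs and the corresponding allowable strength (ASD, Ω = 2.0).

R_n/Ω ≈ 100 kips (weld metal governs)

E90XX → F_EXX = 90 ksi.
t_e = 0.707 × 0.4375 = 0.3093 in; L = 12 in.
Weld metal: R_n/Ω = (1/2.0) × 0.6 × 90 × 0.3093 × 12 = 100.2 kips.
Base metal (shear rupture): R_n/Ω = (1/2.0) × 0.6 × 65 × 0.625 × 12 = 146.2 kips.
Governing: weld metal.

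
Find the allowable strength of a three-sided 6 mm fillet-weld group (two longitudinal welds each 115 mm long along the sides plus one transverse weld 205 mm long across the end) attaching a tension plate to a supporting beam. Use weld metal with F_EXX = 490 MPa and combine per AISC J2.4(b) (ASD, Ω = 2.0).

R_n/Ω ≈ 314 kN

t_e = 0.707 × 6 = 4.242 mm.
R_nwl = 0.6 × 490 × 4.242 × 230 × 10⁻³ = 286.8 kN (longitudinal, 2 welds).
R_nwt = 0.6 × 490 × 4.242 × 205 × 10⁻³ = 255.7 kN (transverse, base value).
(i) R_nwl + R_nwt = 542.5 kN; (ii) 0.85 R_nwl + 1.5 R_nwt = 627.3 kN.
R_n = max = 627.3 kN [governs: (ii)]; R_n/Ω = 313.7 kN.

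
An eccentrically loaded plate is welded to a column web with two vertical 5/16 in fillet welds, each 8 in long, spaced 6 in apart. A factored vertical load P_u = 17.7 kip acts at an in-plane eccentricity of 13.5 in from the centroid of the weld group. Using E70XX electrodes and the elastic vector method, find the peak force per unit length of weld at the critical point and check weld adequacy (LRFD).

f_max ≈ 5.94 kip/in; adequate

E70XX → F_EXX = 70 ksi.
Total weld length L_w = 16 in. Treat welds as unit-width lines.
Polar moment about centroid: J = 2[d³/12 + d(b/2)²] = 2[8³/12 + 8×3²] = 229.3 in³.
Direct shear f_v = P/L_w = 17.7 / 16 = 1.106 kip/in (vertical).
Torsion M = P·e = 17.7 × 13.5 = 238.95 kip·in.
Critical point at (x, y) = (3, 4) from centroid. f_tx = M·y/J = 4.168 kip/in; f_ty = M·x/J = 3.126 kip/in.
Resultant f_max = √[f_tx² + (f_v + f_ty)²] = √[4.168² + (1.106 + 3.126)²] = 5.94 kip/in.
Capacity per unit length: φr_n = 0.75 × 0.6 × 70 × (0.707 × 0.3125) = 6.96 kip/in.
5.94 ≤ 6.96 → adequate.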